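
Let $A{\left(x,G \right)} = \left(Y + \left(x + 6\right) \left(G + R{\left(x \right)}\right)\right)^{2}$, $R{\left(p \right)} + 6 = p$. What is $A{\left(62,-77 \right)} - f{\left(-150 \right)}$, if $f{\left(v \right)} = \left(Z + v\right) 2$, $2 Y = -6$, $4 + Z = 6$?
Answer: $2048057$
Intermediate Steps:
$Z = 2$ ($Z = -4 + 6 = 2$)
$Y = -3$ ($Y = \frac{1}{2} \left(-6\right) = -3$)
$R{\left(p \right)} = -6 + p$
$A{\left(x,G \right)} = \left(-3 + \left(6 + x\right) \left(-6 + G + x\right)\right)^{2}$ ($A{\left(x,G \right)} = \left(-3 + \left(x + 6\right) \left(G + \left(-6 + x\right)\right)\right)^{2} = \left(-3 + \left(6 + x\right) \left(-6 + G + x\right)\right)^{2}$)
$f{\left(v \right)} = 4 + 2 v$ ($f{\left(v \right)} = \left(2 + v\right) 2 = 4 + 2 v$)
$A{\left(62,-77 \right)} - f{\left(-150 \right)} = \left(-39 + 62^{2} + 6 \left(-77\right) - 4774\right)^{2} - \left(4 + 2 \left(-150\right)\right) = \left(-39 + 3844 - 462 - 4774\right)^{2} - \left(4 - 300\right) = \left(-1431\right)^{2} - -296 = 2047761 + 296 = 2048057$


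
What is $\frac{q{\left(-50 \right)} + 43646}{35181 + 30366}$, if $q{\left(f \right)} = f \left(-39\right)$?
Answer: $\frac{45596}{65547} \approx 0.69562$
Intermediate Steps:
$q{\left(f \right)} = - 39 f$
$\frac{q{\left(-50 \right)} + 43646}{35181 + 30366} = \frac{\left(-39\right) \left(-50\right) + 43646}{35181 + 30366} = \frac{1950 + 43646}{65547} = 45596 \cdot \frac{1}{65547} = \frac{45596}{65547}$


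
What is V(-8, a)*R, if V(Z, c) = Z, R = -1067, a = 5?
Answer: 8536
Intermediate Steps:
V(-8, a)*R = -8*(-1067) = 8536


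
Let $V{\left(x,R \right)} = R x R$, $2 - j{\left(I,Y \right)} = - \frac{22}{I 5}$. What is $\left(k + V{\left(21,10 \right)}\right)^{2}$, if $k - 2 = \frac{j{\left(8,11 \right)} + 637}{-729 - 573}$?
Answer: $\frac{2994638358977521}{678081600} \approx 4.4163 \cdot 10^{6}$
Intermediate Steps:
$j{\left(I,Y \right)} = 2 + \frac{22}{5 I}$ ($j{\left(I,Y \right)} = 2 - - \frac{22}{I 5} = 2 - - \frac{22}{5 I} = 2 + \frac{22}{5 I}$)
$k = \frac{39289}{26040}$ ($k = 2 + \frac{\left(2 + \frac{22}{5 \cdot 8}\right) + 637}{-729 - 573} = 2 + \frac{\left(2 + \frac{22}{5} \cdot \frac{1}{8}\right) + 637}{-1302} = 2 + \left(\left(2 + \frac{11}{20}\right) + 637\right) \left(- \frac{1}{1302}\right) = 2 + \left(\frac{51}{20} + 637\right) \left(- \frac{1}{1302}\right) = 2 + \frac{12791}{20} \left(- \frac{1}{1302}\right) = 2 - \frac{12791}{26040} = \frac{39289}{26040} \approx 1.5088$)
$V{\left(x,R \right)} = x R^{2}$
$\left(k + V{\left(21,10 \right)}\right)^{2} = \left(\frac{39289}{26040} + 21 \cdot 10^{2}\right)^{2} = \left(\frac{39289}{26040} + 21 \cdot 100\right)^{2} = \left(\frac{39289}{26040} + 2100\right)^{2} = \left(\frac{54723289}{26040}\right)^{2} = \frac{2994638358977521}{678081600}$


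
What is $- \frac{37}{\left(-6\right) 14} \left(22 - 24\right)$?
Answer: $- \frac{37}{42} \approx -0.88095$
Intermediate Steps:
$- \frac{37}{\left(-6\right) 14} \left(22 - 24\right) = - \frac{37}{-84} \left(-2\right) = \left(-37\right) \left(- \frac{1}{84}\right) \left(-2\right) = \frac{37}{84} \left(-2\right) = - \frac{37}{42}$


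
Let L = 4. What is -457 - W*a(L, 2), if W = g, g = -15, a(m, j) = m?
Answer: -397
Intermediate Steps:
W = -15
-457 - W*a(L, 2) = -457 - (-15)*4 = -457 - 1*(-60) = -457 + 60 = -397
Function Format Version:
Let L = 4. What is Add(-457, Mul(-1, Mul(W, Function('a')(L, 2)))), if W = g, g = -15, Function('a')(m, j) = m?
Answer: -397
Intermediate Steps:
W = -15
Add(-457, Mul(-1, Mul(W, Function('a')(L, 2)))) = Add(-457, Mul(-1, Mul(-15, 4))) = Add(-457, Mul(-1, -60)) = Add(-457, 60) = -397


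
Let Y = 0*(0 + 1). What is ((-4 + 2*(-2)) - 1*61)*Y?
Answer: 0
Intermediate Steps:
Y = 0 (Y = 0*1 = 0)
((-4 + 2*(-2)) - 1*61)*Y = ((-4 + 2*(-2)) - 1*61)*0 = ((-4 - 4) - 61)*0 = (-8 - 61)*0 = -69*0 = 0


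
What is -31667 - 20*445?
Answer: -40567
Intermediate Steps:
-31667 - 20*445 = -31667 - 8900 = -40567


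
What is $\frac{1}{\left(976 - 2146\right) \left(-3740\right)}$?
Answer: $\frac{1}{4375800} \approx 2.2853 \cdot 10^{-7}$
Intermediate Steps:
$\frac{1}{\left(976 - 2146\right) \left(-3740\right)} = \frac{1}{-1170} \left(- \frac{1}{3740}\right) = \left(- \frac{1}{1170}\right) \left(- \frac{1}{3740}\right) = \frac{1}{4375800}$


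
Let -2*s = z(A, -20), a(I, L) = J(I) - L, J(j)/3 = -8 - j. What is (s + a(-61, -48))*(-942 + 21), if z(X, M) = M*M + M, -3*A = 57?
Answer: -15657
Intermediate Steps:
J(j) = -24 - 3*j (J(j) = 3*(-8 - j) = -24 - 3*j)
A = -19 (A = -1/3*57 = -19)
a(I, L) = -24 - L - 3*I (a(I, L) = (-24 - 3*I) - L = -24 - L - 3*I)
z(X, M) = M + M**2 (z(X, M) = M**2 + M = M + M**2)
s = -190 (s = -(-10)*(1 - 20) = -(-10)*(-19) = -1/2*380 = -190)
(s + a(-61, -48))*(-942 + 21) = (-190 + (-24 - 1*(-48) - 3*(-61)))*(-942 + 21) = (-190 + (-24 + 48 + 183))*(-921) = (-190 + 207)*(-921) = 17*(-921) = -15657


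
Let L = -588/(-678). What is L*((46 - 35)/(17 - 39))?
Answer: -49/113 ≈ -0.43363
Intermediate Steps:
L = 98/113 (L = -588*(-1/678) = 98/113 ≈ 0.86726)
L*((46 - 35)/(17 - 39)) = 98*((46 - 35)/(17 - 39))/113 = 98*(11/(-22))/113 = 98*(11*(-1/22))/113 = (98/113)*(-½) = -49/113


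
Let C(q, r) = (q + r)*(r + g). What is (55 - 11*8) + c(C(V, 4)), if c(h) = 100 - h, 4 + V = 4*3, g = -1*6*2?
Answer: 163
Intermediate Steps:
g = -12 (g = -6*2 = -12)
V = 8 (V = -4 + 4*3 = -4 + 12 = 8)
C(q, r) = (-12 + r)*(q + r) (C(q, r) = (q + r)*(r - 12) = (q + r)*(-12 + r) = (-12 + r)*(q + r))
(55 - 11*8) + c(C(V, 4)) = (55 - 11*8) + (100 - (4² - 12*8 - 12*4 + 8*4)) = (55 - 88) + (100 - (16 - 96 - 48 + 32)) = -33 + (100 - 1*(-96)) = -33 + (100 + 96) = -33 + 196 = 163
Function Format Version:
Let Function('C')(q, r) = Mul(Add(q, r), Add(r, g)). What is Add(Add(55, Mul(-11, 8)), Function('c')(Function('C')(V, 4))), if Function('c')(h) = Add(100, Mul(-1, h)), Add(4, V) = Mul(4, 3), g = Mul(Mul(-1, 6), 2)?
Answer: 163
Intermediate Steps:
g = -12 (g = Mul(-6, 2) = -12)
V = 8 (V = Add(-4, Mul(4, 3)) = Add(-4, 12) = 8)
Function('C')(q, r) = Mul(Add(-12, r), Add(q, r)) (Function('C')(q, r) = Mul(Add(q, r), Add(r, -12)) = Mul(Add(q, r), Add(-12, r)) = Mul(Add(-12, r), Add(q, r)))
Add(Add(55, Mul(-11, 8)), Function('c')(Function('C')(V, 4))) = Add(Add(55, Mul(-11, 8)), Add(100, Mul(-1, Add(Pow(4, 2), Mul(-12, 8), Mul(-12, 4), Mul(8, 4))))) = Add(Add(55, -88), Add(100, Mul(-1, Add(16, -96, -48, 32)))) = Add(-33, Add(100, Mul(-1, -96))) = Add(-33, Add(100, 96)) = Add(-33, 196) = 163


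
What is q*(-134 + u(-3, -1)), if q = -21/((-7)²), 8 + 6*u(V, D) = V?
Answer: 815/14 ≈ 58.214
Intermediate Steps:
u(V, D) = -4/3 + V/6
q = -3/7 (q = -21/49 = -21*1/49 = -3/7 ≈ -0.42857)
q*(-134 + u(-3, -1)) = -3*(-134 + (-4/3 + (⅙)*(-3)))/7 = -3*(-134 + (-4/3 - ½))/7 = -3*(-134 - 11/6)/7 = -3/7*(-815/6) = 815/14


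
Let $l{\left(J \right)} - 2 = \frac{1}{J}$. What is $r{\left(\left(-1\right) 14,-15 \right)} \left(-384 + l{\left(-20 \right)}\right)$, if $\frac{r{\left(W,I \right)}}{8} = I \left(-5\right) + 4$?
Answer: $- \frac{1207278}{5} \approx -2.4146 \cdot 10^{5}$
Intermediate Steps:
$r{\left(W,I \right)} = 32 - 40 I$ ($r{\left(W,I \right)} = 8 \left(I \left(-5\right) + 4\right) = 8 \left(- 5 I + 4\right) = 8 \left(4 - 5 I\right) = 32 - 40 I$)
$l{\left(J \right)} = 2 + \frac{1}{J}$
$r{\left(\left(-1\right) 14,-15 \right)} \left(-384 + l{\left(-20 \right)}\right) = \left(32 - -600\right) \left(-384 + \left(2 + \frac{1}{-20}\right)\right) = \left(32 + 600\right) \left(-384 + \left(2 - \frac{1}{20}\right)\right) = 632 \left(-384 + \frac{39}{20}\right) = 632 \left(- \frac{7641}{20}\right) = - \frac{1207278}{5}$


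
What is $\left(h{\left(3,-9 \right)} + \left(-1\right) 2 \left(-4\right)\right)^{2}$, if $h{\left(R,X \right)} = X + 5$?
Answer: $16$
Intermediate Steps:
$h{\left(R,X \right)} = 5 + X$
$\left(h{\left(3,-9 \right)} + \left(-1\right) 2 \left(-4\right)\right)^{2} = \left(\left(5 - 9\right) + \left(-1\right) 2 \left(-4\right)\right)^{2} = \left(-4 - -8\right)^{2} = \left(-4 + 8\right)^{2} = 4^{2} = 16$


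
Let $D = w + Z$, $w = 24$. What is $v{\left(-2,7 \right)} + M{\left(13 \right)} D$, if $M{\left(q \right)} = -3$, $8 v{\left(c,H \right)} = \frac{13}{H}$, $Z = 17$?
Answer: $- \frac{6875}{56} \approx -122.77$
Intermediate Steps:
$v{\left(c,H \right)} = \frac{13}{8 H}$ ($v{\left(c,H \right)} = \frac{13 \frac{1}{H}}{8} = \frac{13}{8 H}$)
$D = 41$ ($D = 24 + 17 = 41$)
$v{\left(-2,7 \right)} + M{\left(13 \right)} D = \frac{13}{8 \cdot 7} - 123 = \frac{13}{8} \cdot \frac{1}{7} - 123 = \frac{13}{56} - 123 = - \frac{6875}{56}$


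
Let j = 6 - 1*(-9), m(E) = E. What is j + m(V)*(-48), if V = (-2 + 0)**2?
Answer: -177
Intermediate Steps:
V = 4 (V = (-2)**2 = 4)
j = 15 (j = 6 + 9 = 15)
j + m(V)*(-48) = 15 + 4*(-48) = 15 - 192 = -177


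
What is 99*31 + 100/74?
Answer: 113603/37 ≈ 3070.4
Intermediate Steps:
99*31 + 100/74 = 3069 + 100*(1/74) = 3069 + 50/37 = 113603/37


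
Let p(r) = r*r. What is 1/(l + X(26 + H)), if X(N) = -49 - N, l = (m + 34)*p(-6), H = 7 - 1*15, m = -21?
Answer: 1/401 ≈ 0.0024938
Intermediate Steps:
H = -8 (H = 7 - 15 = -8)
p(r) = r²
l = 468 (l = (-21 + 34)*(-6)² = 13*36 = 468)
1/(l + X(26 + H)) = 1/(468 + (-49 - (26 - 8))) = 1/(468 + (-49 - 1*18)) = 1/(468 + (-49 - 18)) = 1/(468 - 67) = 1/401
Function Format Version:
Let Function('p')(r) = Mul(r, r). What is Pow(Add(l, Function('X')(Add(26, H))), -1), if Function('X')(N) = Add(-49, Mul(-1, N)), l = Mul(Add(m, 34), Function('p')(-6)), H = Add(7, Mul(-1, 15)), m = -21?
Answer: Rational(1, 401) ≈ 0.0024938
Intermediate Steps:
H = -8 (H = Add(7, -15) = -8)
Function('p')(r) = Pow(r, 2)
l = 468 (l = Mul(Add(-21, 34), Pow(-6, 2)) = Mul(13, 36) = 468)
Pow(Add(l, Function('X')(Add(26, H))), -1) = Pow(Add(468, Add(-49, Mul(-1, Add(26, -8)))), -1) = Pow(Add(468, Add(-49, Mul(-1, 18))), -1) = Pow(Add(468, Add(-49, -18)), -1) = Pow(Add(468, -67), -1) = Pow(401, -1) = Rational(1, 401)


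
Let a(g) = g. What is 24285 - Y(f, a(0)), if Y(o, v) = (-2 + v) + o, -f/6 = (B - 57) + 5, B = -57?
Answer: 23633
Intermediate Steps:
f = 654 (f = -6*((-57 - 57) + 5) = -6*(-114 + 5) = -6*(-109) = 654)
Y(o, v) = -2 + o + v
24285 - Y(f, a(0)) = 24285 - (-2 + 654 + 0) = 24285 - 1*652 = 24285 - 652 = 23633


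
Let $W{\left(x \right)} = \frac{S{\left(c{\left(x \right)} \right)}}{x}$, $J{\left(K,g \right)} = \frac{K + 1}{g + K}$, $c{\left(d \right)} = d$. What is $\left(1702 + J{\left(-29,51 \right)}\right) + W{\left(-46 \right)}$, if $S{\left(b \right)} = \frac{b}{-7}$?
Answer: $\frac{130945}{77} \approx 1700.6$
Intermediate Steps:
$S{\left(b \right)} = - \frac{b}{7}$ ($S{\left(b \right)} = b \left(- \frac{1}{7}\right) = - \frac{b}{7}$)
$J{\left(K,g \right)} = \frac{1 + K}{K + g}$
$W{\left(x \right)} = - \frac{1}{7}$ ($W{\left(x \right)} = \frac{\left(- \frac{1}{7}\right) x}{x} = - \frac{1}{7}$)
$\left(1702 + J{\left(-29,51 \right)}\right) + W{\left(-46 \right)} = \left(1702 + \frac{1 - 29}{-29 + 51}\right) - \frac{1}{7} = \left(1702 + \frac{1}{22} \left(-28\right)\right) - \frac{1}{7} = \left(1702 - \frac{14}{11}\right) - \frac{1}{7} = \frac{18708}{11} - \frac{1}{7} = \frac{130945}{77}$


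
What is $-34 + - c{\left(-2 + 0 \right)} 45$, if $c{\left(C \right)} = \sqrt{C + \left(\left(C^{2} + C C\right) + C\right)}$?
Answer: $-124$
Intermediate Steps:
$c{\left(C \right)} = \sqrt{2 C + 2 C^{2}}$ ($c{\left(C \right)} = \sqrt{C + \left(\left(C^{2} + C^{2}\right) + C\right)} = \sqrt{C + \left(2 C^{2} + C\right)} = \sqrt{C + \left(C + 2 C^{2}\right)} = \sqrt{2 C + 2 C^{2}}$)
$-34 + - c{\left(-2 + 0 \right)} 45 = -34 + - \sqrt{2} \sqrt{\left(-2 + 0\right) \left(1 + \left(-2 + 0\right)\right)} 45 = -34 + - \sqrt{2} \sqrt{- 2 \left(1 - 2\right)} 45 = -34 + - \sqrt{2} \sqrt{\left(-2\right) \left(-1\right)} 45 = -34 + - \sqrt{2} \sqrt{2} \cdot 45 = -34 + \left(-1\right) 2 \cdot 45 = -34 - 90 = -124$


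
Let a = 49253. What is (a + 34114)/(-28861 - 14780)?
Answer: -9263/4849 ≈ -1.9103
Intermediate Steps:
(a + 34114)/(-28861 - 14780) = (49253 + 34114)/(-28861 - 14780) = 83367/(-43641) = 83367*(-1/43641) = -9263/4849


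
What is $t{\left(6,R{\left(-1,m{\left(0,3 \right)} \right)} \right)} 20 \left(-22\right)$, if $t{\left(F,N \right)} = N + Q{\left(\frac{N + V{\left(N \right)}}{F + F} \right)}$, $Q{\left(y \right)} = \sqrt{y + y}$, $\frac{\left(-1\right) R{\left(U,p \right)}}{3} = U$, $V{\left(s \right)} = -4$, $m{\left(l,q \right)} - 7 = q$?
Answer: $-1320 - \frac{220 i \sqrt{6}}{3} \approx -1320.0 - 179.63 i$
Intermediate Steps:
$m{\left(l,q \right)} = 7 + q$
$R{\left(U,p \right)} = - 3 U$
$Q{\left(y \right)} = \sqrt{2} \sqrt{y}$ ($Q{\left(y \right)} = \sqrt{2 y} = \sqrt{2} \sqrt{y}$)
$t{\left(F,N \right)} = N + \sqrt{\frac{-4 + N}{F}}$ ($t{\left(F,N \right)} = N + \sqrt{2} \sqrt{\frac{N - 4}{F + F}} = N + \sqrt{2} \sqrt{\frac{-4 + N}{2 F}} = N + \sqrt{2} \frac{\sqrt{2} \sqrt{\frac{-4 + N}{F}}}{2} = N + \sqrt{\frac{-4 + N}{F}}$)
$t{\left(6,R{\left(-1,m{\left(0,3 \right)} \right)} \right)} 20 \left(-22\right) = \left(\left(-3\right) \left(-1\right) + \sqrt{\frac{-4 - -3}{6}}\right) 20 \left(-22\right) = \left(3 + \sqrt{\frac{-4 + 3}{6}}\right) 20 \left(-22\right) = \left(3 + \sqrt{\frac{1}{6} \left(-1\right)}\right) 20 \left(-22\right) = \left(3 + \sqrt{- \frac{1}{6}}\right) 20 \left(-22\right) = \left(3 + \frac{i \sqrt{6}}{6}\right) 20 \left(-22\right) = \left(60 + \frac{10 i \sqrt{6}}{3}\right) \left(-22\right) = -1320 - \frac{220 i \sqrt{6}}{3}$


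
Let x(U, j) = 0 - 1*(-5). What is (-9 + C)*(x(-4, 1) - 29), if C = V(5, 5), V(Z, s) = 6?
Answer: 72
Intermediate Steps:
C = 6
x(U, j) = 5 (x(U, j) = 0 + 5 = 5)
(-9 + C)*(x(-4, 1) - 29) = (-9 + 6)*(5 - 29) = -3*(-24) = 72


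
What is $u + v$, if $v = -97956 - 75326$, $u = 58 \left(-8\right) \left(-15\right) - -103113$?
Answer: $-63209$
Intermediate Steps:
$u = 110073$ ($u = \left(-464\right) \left(-15\right) + 103113 = 6960 + 103113 = 110073$)
$v = -173282$ ($v = -97956 - 75326 = -173282$)
$u + v = 110073 - 173282 = -63209$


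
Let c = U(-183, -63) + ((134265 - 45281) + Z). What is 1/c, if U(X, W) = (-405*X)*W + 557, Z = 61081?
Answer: -1/4518623 ≈ -2.2131e-7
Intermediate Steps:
U(X, W) = 557 - 405*W*X (U(X, W) = -405*W*X + 557 = 557 - 405*W*X)
c = -4518623 (c = (557 - 405*(-63)*(-183)) + ((134265 - 45281) + 61081) = (557 - 4669245) + (88984 + 61081) = -4668688 + 150065 = -4518623)
1/c = 1/(-4518623) = -1/4518623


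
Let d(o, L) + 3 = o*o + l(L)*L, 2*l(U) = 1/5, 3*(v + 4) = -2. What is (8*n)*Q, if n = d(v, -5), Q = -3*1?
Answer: -1316/3 ≈ -438.67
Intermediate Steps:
v = -14/3 (v = -4 + (⅓)*(-2) = -4 - ⅔ = -14/3 ≈ -4.6667)
l(U) = ⅒ (l(U) = (½)/5 = (½)*(⅕) = ⅒)
d(o, L) = -3 + o² + L/10 (d(o, L) = -3 + (o*o + L/10) = -3 + (o² + L/10) = -3 + o² + L/10)
Q = -3
n = 329/18 (n = -3 + (-14/3)² + (⅒)*(-5) = -3 + 196/9 - ½ = 329/18 ≈ 18.278)
(8*n)*Q = (8*(329/18))*(-3) = (1316/9)*(-3) = -1316/3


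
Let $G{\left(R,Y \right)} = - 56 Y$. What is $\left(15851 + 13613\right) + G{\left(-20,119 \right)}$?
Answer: $22800$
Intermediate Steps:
$\left(15851 + 13613\right) + G{\left(-20,119 \right)} = \left(15851 + 13613\right) - 6664 = 29464 - 6664 = 22800$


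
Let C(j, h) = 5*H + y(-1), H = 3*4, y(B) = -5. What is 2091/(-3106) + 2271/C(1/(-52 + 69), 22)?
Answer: 6938721/170830 ≈ 40.618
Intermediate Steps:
H = 12
C(j, h) = 55 (C(j, h) = 5*12 - 5 = 60 - 5 = 55)
2091/(-3106) + 2271/C(1/(-52 + 69), 22) = 2091/(-3106) + 2271/55 = 2091*(-1/3106) + 2271*(1/55) = -2091/3106 + 2271/55 = 6938721/170830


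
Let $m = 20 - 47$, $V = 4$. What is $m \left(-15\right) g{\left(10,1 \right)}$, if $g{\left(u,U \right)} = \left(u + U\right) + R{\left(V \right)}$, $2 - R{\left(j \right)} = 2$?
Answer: $4455$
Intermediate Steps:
$R{\left(j \right)} = 0$ ($R{\left(j \right)} = 2 - 2 = 0$)
$g{\left(u,U \right)} = U + u$ ($g{\left(u,U \right)} = \left(u + U\right) + 0 = \left(U + u\right) + 0 = U + u$)
$m = -27$ ($m = 20 - 47 = -27$)
$m \left(-15\right) g{\left(10,1 \right)} = \left(-27\right) \left(-15\right) \left(1 + 10\right) = 405 \cdot 11 = 4455$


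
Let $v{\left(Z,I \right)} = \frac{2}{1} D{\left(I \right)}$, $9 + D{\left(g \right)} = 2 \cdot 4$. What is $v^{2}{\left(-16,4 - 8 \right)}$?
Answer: $4$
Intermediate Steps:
$D{\left(g \right)} = -1$ ($D{\left(g \right)} = -9 + 2 \cdot 4 = -9 + 8 = -1$)
$v{\left(Z,I \right)} = -2$ ($v{\left(Z,I \right)} = \frac{2}{1} \left(-1\right) = 2 \cdot 1 \left(-1\right) = 2 \left(-1\right) = -2$)
$v^{2}{\left(-16,4 - 8 \right)} = \left(-2\right)^{2} = 4$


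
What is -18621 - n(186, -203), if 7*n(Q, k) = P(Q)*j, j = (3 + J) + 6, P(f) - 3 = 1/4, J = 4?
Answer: -521557/28 ≈ -18627.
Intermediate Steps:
P(f) = 13/4 (P(f) = 3 + 1/4 = 3 + ¼ = 13/4)
j = 13 (j = (3 + 4) + 6 = 7 + 6 = 13)
n(Q, k) = 169/28 (n(Q, k) = ((13/4)*13)/7 = (⅐)*(169/4) = 169/28)
-18621 - n(186, -203) = -18621 - 1*169/28 = -18621 - 169/28 = -521557/28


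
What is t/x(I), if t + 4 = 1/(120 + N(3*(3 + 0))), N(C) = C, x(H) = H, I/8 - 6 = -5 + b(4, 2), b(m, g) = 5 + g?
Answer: -515/8256 ≈ -0.062379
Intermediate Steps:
I = 64 (I = 48 + 8*(-5 + (5 + 2)) = 48 + 8*(-5 + 7) = 48 + 8*2 = 48 + 16 = 64)
t = -515/129 (t = -4 + 1/(120 + 3*(3 + 0)) = -4 + 1/(120 + 3*3) = -4 + 1/(120 + 9) = -4 + 1/129 = -515/129 ≈ -3.9922)
t/x(I) = -515/129/64 = -515/129*1/64 = -515/8256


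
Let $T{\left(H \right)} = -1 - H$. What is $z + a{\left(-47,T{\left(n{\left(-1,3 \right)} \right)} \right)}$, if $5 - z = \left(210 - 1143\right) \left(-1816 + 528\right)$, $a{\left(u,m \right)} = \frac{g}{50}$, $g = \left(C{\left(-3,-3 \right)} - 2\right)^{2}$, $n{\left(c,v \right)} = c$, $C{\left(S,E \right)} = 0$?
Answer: $- \frac{30042473}{25} \approx -1.2017 \cdot 10^{6}$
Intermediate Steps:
$g = 4$ ($g = \left(0 - 2\right)^{2} = \left(-2\right)^{2} = 4$)
$a{\left(u,m \right)} = \frac{2}{25}$ ($a{\left(u,m \right)} = \frac{4}{50} = 4 \cdot \frac{1}{50} = \frac{2}{25}$)
$z = -1201699$ ($z = 5 - \left(210 - 1143\right) \left(-1816 + 528\right) = 5 - \left(-933\right) \left(-1288\right) = 5 - 1201704 = -1201699$)
$z + a{\left(-47,T{\left(n{\left(-1,3 \right)} \right)} \right)} = -1201699 + \frac{2}{25} = - \frac{30042473}{25}$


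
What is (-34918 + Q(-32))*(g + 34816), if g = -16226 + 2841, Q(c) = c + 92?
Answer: -747041798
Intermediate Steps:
Q(c) = 92 + c
g = -13385
(-34918 + Q(-32))*(g + 34816) = (-34918 + (92 - 32))*(-13385 + 34816) = (-34918 + 60)*21431 = -34858*21431 = -747041798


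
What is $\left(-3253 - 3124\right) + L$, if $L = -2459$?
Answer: $-8836$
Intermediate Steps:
$\left(-3253 - 3124\right) + L = \left(-3253 - 3124\right) - 2459 = -6377 - 2459 = -8836$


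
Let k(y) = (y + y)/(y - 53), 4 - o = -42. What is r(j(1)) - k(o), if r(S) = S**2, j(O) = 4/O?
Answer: 204/7 ≈ 29.143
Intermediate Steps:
o = 46 (o = 4 - 1*(-42) = 4 + 42 = 46)
k(y) = 2*y/(-53 + y) (k(y) = (2*y)/(-53 + y) = 2*y/(-53 + y))
r(j(1)) - k(o) = (4/1)**2 - 2*46/(-53 + 46) = (4*1)**2 - 2*46/(-7) = 4**2 - 2*46*(-1)/7 = 16 - 1*(-92/7) = 16 + 92/7 = 204/7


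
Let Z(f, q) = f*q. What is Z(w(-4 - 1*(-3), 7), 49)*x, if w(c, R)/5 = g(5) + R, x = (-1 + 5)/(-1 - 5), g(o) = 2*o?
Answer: -8330/3 ≈ -2776.7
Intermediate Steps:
x = -2/3 (x = 4/(-6) = 4*(-1/6) = -2/3 ≈ -0.66667)
w(c, R) = 50 + 5*R (w(c, R) = 5*(2*5 + R) = 5*(10 + R) = 50 + 5*R)
Z(w(-4 - 1*(-3), 7), 49)*x = ((50 + 5*7)*49)*(-2/3) = ((50 + 35)*49)*(-2/3) = (85*49)*(-2/3) = 4165*(-2/3) = -8330/3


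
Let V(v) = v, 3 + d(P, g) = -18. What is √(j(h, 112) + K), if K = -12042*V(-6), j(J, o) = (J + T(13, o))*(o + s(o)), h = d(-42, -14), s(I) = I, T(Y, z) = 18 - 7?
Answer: 2*√17503 ≈ 264.60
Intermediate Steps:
d(P, g) = -21 (d(P, g) = -3 - 18 = -21)
T(Y, z) = 11
h = -21
j(J, o) = 2*o*(11 + J) (j(J, o) = (J + 11)*(o + o) = (11 + J)*(2*o) = 2*o*(11 + J))
K = 72252 (K = -12042*(-6) = 72252)
√(j(h, 112) + K) = √(2*112*(11 - 21) + 72252) = √(2*112*(-10) + 72252) = √(-2240 + 72252) = √70012 = 2*√17503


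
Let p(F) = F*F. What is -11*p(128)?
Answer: -180224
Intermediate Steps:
p(F) = F²
-11*p(128) = -11*128² = -11*16384 = -180224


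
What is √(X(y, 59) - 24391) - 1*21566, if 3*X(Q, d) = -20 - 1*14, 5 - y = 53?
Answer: -21566 + I*√219621/3 ≈ -21566.0 + 156.21*I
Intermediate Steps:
y = -48 (y = 5 - 1*53 = 5 - 53 = -48)
X(Q, d) = -34/3 (X(Q, d) = (-20 - 1*14)/3 = (-20 - 14)/3 = (⅓)*(-34) = -34/3)
√(X(y, 59) - 24391) - 1*21566 = √(-34/3 - 24391) - 1*21566 = √(-73207/3) - 21566 = I*√219621/3 - 21566 = -21566 + I*√219621/3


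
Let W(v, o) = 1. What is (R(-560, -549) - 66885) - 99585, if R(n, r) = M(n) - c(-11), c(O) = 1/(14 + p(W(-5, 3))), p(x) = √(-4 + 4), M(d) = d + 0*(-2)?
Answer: -2338421/14 ≈ -1.6703e+5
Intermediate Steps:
M(d) = d (M(d) = d + 0 = d)
p(x) = 0 (p(x) = √0 = 0)
c(O) = 1/14 (c(O) = 1/(14 + 0) = 1/14)
R(n, r) = -1/14 + n (R(n, r) = n - 1*1/14 = n - 1/14 = -1/14 + n)
(R(-560, -549) - 66885) - 99585 = ((-1/14 - 560) - 66885) - 99585 = (-7841/14 - 66885) - 99585 = -944231/14 - 99585 = -2338421/14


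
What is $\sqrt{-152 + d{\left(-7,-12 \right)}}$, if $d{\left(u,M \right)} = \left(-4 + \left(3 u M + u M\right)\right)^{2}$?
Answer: $2 \sqrt{27518} \approx 331.77$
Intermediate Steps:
$d{\left(u,M \right)} = \left(-4 + 4 M u\right)^{2}$ ($d{\left(u,M \right)} = \left(-4 + \left(3 M u + M u\right)\right)^{2} = \left(-4 + 4 M u\right)^{2}$)
$\sqrt{-152 + d{\left(-7,-12 \right)}} = \sqrt{-152 + 16 \left(-1 - -84\right)^{2}} = \sqrt{-152 + 16 \left(-1 + 84\right)^{2}} = \sqrt{-152 + 16 \cdot 83^{2}} = \sqrt{-152 + 16 \cdot 6889} = \sqrt{-152 + 110224} = \sqrt{110072} = 2 \sqrt{27518}$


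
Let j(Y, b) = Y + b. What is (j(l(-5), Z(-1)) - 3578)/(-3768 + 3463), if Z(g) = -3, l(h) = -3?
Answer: 3584/305 ≈ 11.751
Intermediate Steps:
(j(l(-5), Z(-1)) - 3578)/(-3768 + 3463) = ((-3 - 3) - 3578)/(-3768 + 3463) = (-6 - 3578)/(-305) = -3584*(-1/305) = 3584/305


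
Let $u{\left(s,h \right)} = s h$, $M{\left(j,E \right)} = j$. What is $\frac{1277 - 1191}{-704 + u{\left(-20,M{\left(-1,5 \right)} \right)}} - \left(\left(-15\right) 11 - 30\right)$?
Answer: $\frac{66647}{342} \approx 194.87$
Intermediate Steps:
$u{\left(s,h \right)} = h s$
$\frac{1277 - 1191}{-704 + u{\left(-20,M{\left(-1,5 \right)} \right)}} - \left(\left(-15\right) 11 - 30\right) = \frac{1277 - 1191}{-704 - -20} - \left(\left(-15\right) 11 - 30\right) = \frac{86}{-704 + 20} - \left(-165 - 30\right) = \frac{86}{-684} - -195 = 86 \left(- \frac{1}{684}\right) + 195 = - \frac{43}{342} + 195 = \frac{66647}{342}$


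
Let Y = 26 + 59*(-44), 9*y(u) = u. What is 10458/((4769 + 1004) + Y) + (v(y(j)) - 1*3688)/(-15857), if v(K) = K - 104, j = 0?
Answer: 177978282/50789971 ≈ 3.5042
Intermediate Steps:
y(u) = u/9
Y = -2570 (Y = 26 - 2596 = -2570)
v(K) = -104 + K
10458/((4769 + 1004) + Y) + (v(y(j)) - 1*3688)/(-15857) = 10458/((4769 + 1004) - 2570) + ((-104 + (⅑)*0) - 1*3688)/(-15857) = 10458/(5773 - 2570) + ((-104 + 0) - 3688)*(-1/15857) = 10458/3203 + (-104 - 3688)*(-1/15857) = 10458*(1/3203) - 3792*(-1/15857) = 10458/3203 + 3792/15857 = 177978282/50789971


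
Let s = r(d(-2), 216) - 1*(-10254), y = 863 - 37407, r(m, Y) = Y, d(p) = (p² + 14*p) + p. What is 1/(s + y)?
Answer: -1/26074 ≈ -3.8352e-5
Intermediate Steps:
d(p) = p² + 15*p
y = -36544
s = 10470 (s = 216 - 1*(-10254) = 216 + 10254 = 10470)
1/(s + y) = 1/(10470 - 36544) = 1/(-26074) = -1/26074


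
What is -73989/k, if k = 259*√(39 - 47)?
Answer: 73989*I*√2/1036 ≈ 101.0*I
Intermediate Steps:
k = 518*I*√2 (k = 259*√(-8) = 259*(2*I*√2) = 518*I*√2 ≈ 732.56*I)
-73989/k = -73989*(-I*√2/1036) = -(-73989)*I*√2/1036 = 73989*I*√2/1036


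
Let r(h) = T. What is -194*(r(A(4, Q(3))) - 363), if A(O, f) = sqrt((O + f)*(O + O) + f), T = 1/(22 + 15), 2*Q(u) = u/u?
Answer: 2605420/37 ≈ 70417.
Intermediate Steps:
Q(u) = 1/2 (Q(u) = (u/u)/2 = (1/2)*1 = 1/2)
T = 1/37 ≈ 0.027027
A(O, f) = sqrt(f + 2*O*(O + f)) (A(O, f) = sqrt((O + f)*(2*O) + f) = sqrt(2*O*(O + f) + f) = sqrt(f + 2*O*(O + f)))
r(h) = 1/37
-194*(r(A(4, Q(3))) - 363) = -194*(1/37 - 363) = -194*(-13430/37) = 2605420/37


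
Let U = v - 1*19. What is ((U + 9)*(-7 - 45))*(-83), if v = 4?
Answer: -25896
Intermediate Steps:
U = -15 (U = 4 - 1*19 = 4 - 19 = -15)
((U + 9)*(-7 - 45))*(-83) = ((-15 + 9)*(-7 - 45))*(-83) = -6*(-52)*(-83) = 312*(-83) = -25896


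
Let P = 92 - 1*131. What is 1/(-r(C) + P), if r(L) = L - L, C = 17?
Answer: -1/39 ≈ -0.025641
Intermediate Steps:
r(L) = 0
P = -39 (P = 92 - 131 = -39)
1/(-r(C) + P) = 1/(-1*0 - 39) = 1/(0 - 39) = 1/(-39) = -1/39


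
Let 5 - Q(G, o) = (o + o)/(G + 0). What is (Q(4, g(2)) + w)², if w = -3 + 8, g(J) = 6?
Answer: 49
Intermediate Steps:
w = 5
Q(G, o) = 5 - 2*o/G (Q(G, o) = 5 - (o + o)/(G + 0) = 5 - 2*o/G)
(Q(4, g(2)) + w)² = ((5 - 2*6/4) + 5)² = ((5 - 2*6*¼) + 5)² = ((5 - 3) + 5)² = (2 + 5)² = 7² = 49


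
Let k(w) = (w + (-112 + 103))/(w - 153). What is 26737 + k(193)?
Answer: 133708/5 ≈ 26742.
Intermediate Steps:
k(w) = (-9 + w)/(-153 + w) (k(w) = (w - 9)/(-153 + w) = (-9 + w)/(-153 + w))
26737 + k(193) = 26737 + (-9 + 193)/(-153 + 193) = 26737 + 184/40 = 26737 + (1/40)*184 = 26737 + 23/5 = 133708/5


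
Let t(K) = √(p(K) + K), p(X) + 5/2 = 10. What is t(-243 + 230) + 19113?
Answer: 19113 + I*√22/2 ≈ 19113.0 + 2.3452*I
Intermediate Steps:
p(X) = 15/2 (p(X) = -5/2 + 10 = 15/2)
t(K) = √(15/2 + K)
t(-243 + 230) + 19113 = √(30 + 4*(-243 + 230))/2 + 19113 = √(30 + 4*(-13))/2 + 19113 = √(30 - 52)/2 + 19113 = √(-22)/2 + 19113 = (I*√22)/2 + 19113 = I*√22/2 + 19113 = 19113 + I*√22/2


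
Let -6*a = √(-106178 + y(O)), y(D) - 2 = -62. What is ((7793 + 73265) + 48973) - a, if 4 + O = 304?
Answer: 130031 + 11*I*√878/6 ≈ 1.3003e+5 + 54.324*I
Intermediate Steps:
O = 300 (O = -4 + 304 = 300)
y(D) = -60 (y(D) = 2 - 62 = -60)
a = -11*I*√878/6 (a = -√(-106178 - 60)/6 = -11*I*√878/6 ≈ -54.324*I)
((7793 + 73265) + 48973) - a = ((7793 + 73265) + 48973) - (-11)*I*√878/6 = (81058 + 48973) + 11*I*√878/6 = 130031 + 11*I*√878/6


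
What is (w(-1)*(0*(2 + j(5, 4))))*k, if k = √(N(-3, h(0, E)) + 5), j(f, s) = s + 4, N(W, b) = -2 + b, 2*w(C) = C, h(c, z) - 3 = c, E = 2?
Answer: 0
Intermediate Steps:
h(c, z) = 3 + c
w(C) = C/2
j(f, s) = 4 + s
k = √6 (k = √((-2 + (3 + 0)) + 5) = √((-2 + 3) + 5) = √(1 + 5) = √6 ≈ 2.4495)
(w(-1)*(0*(2 + j(5, 4))))*k = (((½)*(-1))*(0*(2 + (4 + 4))))*√6 = (-0*(2 + 8))*√6 = (-0*10)*√6 = (-½*0)*√6 = 0*√6 = 0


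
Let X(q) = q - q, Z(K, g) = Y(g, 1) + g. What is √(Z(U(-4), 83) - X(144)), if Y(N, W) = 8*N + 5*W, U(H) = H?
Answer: 4*√47 ≈ 27.423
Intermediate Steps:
Y(N, W) = 5*W + 8*N
Z(K, g) = 5 + 9*g (Z(K, g) = (5*1 + 8*g) + g = (5 + 8*g) + g = 5 + 9*g)
X(q) = 0
√(Z(U(-4), 83) - X(144)) = √((5 + 9*83) - 1*0) = √((5 + 747) + 0) = √(752 + 0) = √752 = 4*√47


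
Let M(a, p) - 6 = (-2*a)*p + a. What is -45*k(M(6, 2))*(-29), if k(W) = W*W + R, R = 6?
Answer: 195750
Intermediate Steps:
M(a, p) = 6 + a - 2*a*p (M(a, p) = 6 + ((-2*a)*p + a) = 6 + (-2*a*p + a) = 6 + (a - 2*a*p) = 6 + a - 2*a*p)
k(W) = 6 + W² (k(W) = W*W + 6 = W² + 6 = 6 + W²)
-45*k(M(6, 2))*(-29) = -45*(6 + (6 + 6 - 2*6*2)²)*(-29) = -45*(6 + (6 + 6 - 24)²)*(-29) = -45*(6 + (-12)²)*(-29) = -45*(6 + 144)*(-29) = -45*150*(-29) = -6750*(-29) = 195750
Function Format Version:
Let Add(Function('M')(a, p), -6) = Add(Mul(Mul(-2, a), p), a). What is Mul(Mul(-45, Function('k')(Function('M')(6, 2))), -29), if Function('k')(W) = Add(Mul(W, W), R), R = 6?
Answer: 195750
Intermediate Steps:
Function('M')(a, p) = Add(6, a, Mul(-2, a, p)) (Function('M')(a, p) = Add(6, Add(Mul(Mul(-2, a), p), a)) = Add(6, Add(Mul(-2, a, p), a)) = Add(6, Add(a, Mul(-2, a, p))) = Add(6, a, Mul(-2, a, p)))
Function('k')(W) = Add(6, Pow(W, 2)) (Function('k')(W) = Add(Mul(W, W), 6) = Add(Pow(W, 2), 6) = Add(6, Pow(W, 2)))
Mul(Mul(-45, Function('k')(Function('M')(6, 2))), -29) = Mul(Mul(-45, Add(6, Pow(Add(6, 6, Mul(-2, 6, 2)), 2))), -29) = Mul(Mul(-45, Add(6, Pow(Add(6, 6, -24), 2))), -29) = Mul(Mul(-45, Add(6, Pow(-12, 2))), -29) = Mul(Mul(-45, Add(6, 144)), -29) = Mul(Mul(-45, 150), -29) = Mul(-6750, -29) = 195750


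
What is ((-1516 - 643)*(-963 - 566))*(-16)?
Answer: -52817776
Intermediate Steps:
((-1516 - 643)*(-963 - 566))*(-16) = -2159*(-1529)*(-16) = 3301111*(-16) = -52817776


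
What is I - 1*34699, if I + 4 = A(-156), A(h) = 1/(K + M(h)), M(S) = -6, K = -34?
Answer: -1388121/40 ≈ -34703.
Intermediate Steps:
A(h) = -1/40 (A(h) = 1/(-34 - 6) = 1/(-40) = -1/40)
I = -161/40 (I = -4 - 1/40 = -161/40 ≈ -4.0250)
I - 1*34699 = -161/40 - 1*34699 = -161/40 - 34699 = -1388121/40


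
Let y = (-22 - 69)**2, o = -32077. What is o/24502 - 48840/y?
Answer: -1462307317/202901062 ≈ -7.2070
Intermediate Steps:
y = 8281 (y = (-91)**2 = 8281)
o/24502 - 48840/y = -32077/24502 - 48840/8281 = -1462307317/202901062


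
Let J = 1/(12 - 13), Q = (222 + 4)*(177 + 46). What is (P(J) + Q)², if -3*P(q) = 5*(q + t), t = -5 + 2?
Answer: 22865673796/9 ≈ 2.5406e+9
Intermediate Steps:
t = -3
Q = 50398 (Q = 226*223 = 50398)
J = -1 (J = 1/(-1) = -1)
P(q) = 5 - 5*q/3 (P(q) = -5*(q - 3)/3 = -5*(-3 + q)/3 = -(-15 + 5*q)/3 = 5 - 5*q/3)
(P(J) + Q)² = ((5 - 5/3*(-1)) + 50398)² = ((5 + 5/3) + 50398)² = (20/3 + 50398)² = (151214/3)² = 22865673796/9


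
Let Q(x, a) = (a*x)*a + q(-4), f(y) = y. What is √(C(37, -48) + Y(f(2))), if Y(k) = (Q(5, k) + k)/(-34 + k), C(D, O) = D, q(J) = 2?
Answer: √145/2 ≈ 6.0208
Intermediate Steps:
Q(x, a) = 2 + x*a² (Q(x, a) = (a*x)*a + 2 = x*a² + 2 = 2 + x*a²)
Y(k) = (2 + k + 5*k²)/(-34 + k) (Y(k) = ((2 + 5*k²) + k)/(-34 + k) = (2 + k + 5*k²)/(-34 + k))
√(C(37, -48) + Y(f(2))) = √(37 + (2 + 2 + 5*2²)/(-34 + 2)) = √(37 + (2 + 2 + 5*4)/(-32)) = √(37 - (2 + 2 + 20)/32) = √(37 - 1/32*24) = √(37 - ¾) = √(145/4) = √145/2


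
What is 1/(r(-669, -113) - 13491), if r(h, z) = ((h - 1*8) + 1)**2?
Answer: 1/443485 ≈ 2.2549e-6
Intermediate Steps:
r(h, z) = (-7 + h)**2 (r(h, z) = ((h - 8) + 1)**2 = ((-8 + h) + 1)**2 = (-7 + h)**2)
1/(r(-669, -113) - 13491) = 1/((-7 - 669)**2 - 13491) = 1/((-676)**2 - 13491) = 1/(456976 - 13491) = 1/443485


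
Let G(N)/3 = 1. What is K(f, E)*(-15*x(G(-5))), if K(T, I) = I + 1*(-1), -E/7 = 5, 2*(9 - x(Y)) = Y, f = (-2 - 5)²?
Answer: 4050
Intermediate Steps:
G(N) = 3 (G(N) = 3*1 = 3)
f = 49 (f = (-7)² = 49)
x(Y) = 9 - Y/2
E = -35 (E = -7*5 = -35)
K(T, I) = -1 + I (K(T, I) = I - 1 = -1 + I)
K(f, E)*(-15*x(G(-5))) = (-1 - 35)*(-15*(9 - ½*3)) = -(-540)*(9 - 3/2) = -(-540)*15/2 = -36*(-225/2) = 4050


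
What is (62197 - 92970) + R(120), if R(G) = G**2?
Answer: -16373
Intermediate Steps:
(62197 - 92970) + R(120) = (62197 - 92970) + 120**2 = -30773 + 14400 = -16373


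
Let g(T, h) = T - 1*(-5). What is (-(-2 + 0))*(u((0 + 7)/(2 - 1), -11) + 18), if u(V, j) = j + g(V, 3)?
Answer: 38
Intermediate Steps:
g(T, h) = 5 + T (g(T, h) = T + 5 = 5 + T)
u(V, j) = 5 + V + j (u(V, j) = j + (5 + V) = 5 + V + j)
(-(-2 + 0))*(u((0 + 7)/(2 - 1), -11) + 18) = (-(-2 + 0))*((5 + (0 + 7)/(2 - 1) - 11) + 18) = (-1*(-2))*((5 + 7/1 - 11) + 18) = 2*((5 + 7*1 - 11) + 18) = 2*((5 + 7 - 11) + 18) = 2*(1 + 18) = 2*19 = 38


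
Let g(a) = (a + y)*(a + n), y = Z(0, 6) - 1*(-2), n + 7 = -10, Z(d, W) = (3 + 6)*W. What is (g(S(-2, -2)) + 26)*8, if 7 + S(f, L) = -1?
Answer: -9392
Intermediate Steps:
Z(d, W) = 9*W
S(f, L) = -8 (S(f, L) = -7 - 1 = -8)
n = -17 (n = -7 - 10 = -17)
y = 56 (y = 9*6 - 1*(-2) = 54 + 2 = 56)
g(a) = (-17 + a)*(56 + a) (g(a) = (a + 56)*(a - 17) = (56 + a)*(-17 + a) = (-17 + a)*(56 + a))
(g(S(-2, -2)) + 26)*8 = ((-952 + (-8)² + 39*(-8)) + 26)*8 = ((-952 + 64 - 312) + 26)*8 = (-1200 + 26)*8 = -1174*8 = -9392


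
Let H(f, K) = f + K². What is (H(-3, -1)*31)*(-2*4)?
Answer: 496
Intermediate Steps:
(H(-3, -1)*31)*(-2*4) = ((-3 + (-1)²)*31)*(-2*4) = ((-3 + 1)*31)*(-8) = -2*31*(-8) = -62*(-8) = 496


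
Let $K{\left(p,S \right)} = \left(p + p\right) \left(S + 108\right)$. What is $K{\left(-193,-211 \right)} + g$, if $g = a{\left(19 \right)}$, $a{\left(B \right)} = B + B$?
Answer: $39796$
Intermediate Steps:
$K{\left(p,S \right)} = 2 p \left(108 + S\right)$
$a{\left(B \right)} = 2 B$
$g = 38$ ($g = 2 \cdot 19 = 38$)
$K{\left(-193,-211 \right)} + g = 2 \left(-193\right) \left(108 - 211\right) + 38 = 2 \left(-193\right) \left(-103\right) + 38 = 39758 + 38 = 39796$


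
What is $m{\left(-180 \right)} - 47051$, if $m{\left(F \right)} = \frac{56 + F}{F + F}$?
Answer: $- \frac{4234559}{90} \approx -47051.0$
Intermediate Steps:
$m{\left(F \right)} = \frac{56 + F}{2 F}$
$m{\left(-180 \right)} - 47051 = \frac{56 - 180}{2 \left(-180\right)} - 47051 = \frac{1}{2} \left(- \frac{1}{180}\right) \left(-124\right) - 47051 = \frac{31}{90} - 47051 = - \frac{4234559}{90}$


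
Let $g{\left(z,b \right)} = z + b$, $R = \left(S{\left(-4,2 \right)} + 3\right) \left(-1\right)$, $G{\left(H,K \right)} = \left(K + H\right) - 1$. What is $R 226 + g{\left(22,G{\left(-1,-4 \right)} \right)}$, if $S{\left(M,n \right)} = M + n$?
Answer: $-210$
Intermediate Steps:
$G{\left(H,K \right)} = -1 + H + K$ ($G{\left(H,K \right)} = \left(H + K\right) - 1 = -1 + H + K$)
$R = -1$ ($R = \left(\left(-4 + 2\right) + 3\right) \left(-1\right) = \left(-2 + 3\right) \left(-1\right) = 1 \left(-1\right) = -1$)
$g{\left(z,b \right)} = b + z$
$R 226 + g{\left(22,G{\left(-1,-4 \right)} \right)} = \left(-1\right) 226 + \left(\left(-1 - 1 - 4\right) + 22\right) = -226 + \left(-6 + 22\right) = -226 + 16 = -210$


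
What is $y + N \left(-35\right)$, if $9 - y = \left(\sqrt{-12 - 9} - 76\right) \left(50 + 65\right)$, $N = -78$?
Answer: $11479 - 115 i \sqrt{21} \approx 11479.0 - 527.0 i$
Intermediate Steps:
$y = 8749 - 115 i \sqrt{21}$ ($y = 9 - \left(\sqrt{-12 - 9} - 76\right) \left(50 + 65\right) = 9 - \left(\sqrt{-21} - 76\right) 115 = 9 - \left(i \sqrt{21} - 76\right) 115 = 9 - \left(-76 + i \sqrt{21}\right) 115 = 9 - \left(-8740 + 115 i \sqrt{21}\right) = 9 + \left(8740 - 115 i \sqrt{21}\right) = 8749 - 115 i \sqrt{21} \approx 8749.0 - 527.0 i$)
$y + N \left(-35\right) = \left(8749 - 115 i \sqrt{21}\right) - -2730 = \left(8749 - 115 i \sqrt{21}\right) + 2730 = 11479 - 115 i \sqrt{21}$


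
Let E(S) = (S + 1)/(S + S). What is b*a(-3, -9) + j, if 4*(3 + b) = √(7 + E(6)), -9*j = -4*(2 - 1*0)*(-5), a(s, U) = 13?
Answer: -391/9 + 13*√273/24 ≈ -34.495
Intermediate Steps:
E(S) = (1 + S)/(2*S) (E(S) = (1 + S)/((2*S)) = (1 + S)*(1/(2*S)) = (1 + S)/(2*S))
j = -40/9 (j = -(-4*(2 - 1*0))*(-5)/9 = -(-4*(2 + 0))*(-5)/9 = -(-4*2)*(-5)/9 = -(-8)*(-5)/9 = -⅑*40 = -40/9 ≈ -4.4444)
b = -3 + √273/24 (b = -3 + √(7 + (½)*(1 + 6)/6)/4 = -3 + √(7 + (½)*(⅙)*7)/4 = -3 + √(7 + 7/12)/4 = -3 + √(91/12)/4 = -3 + (√273/6)/4 = -3 + √273/24 ≈ -2.3116)
b*a(-3, -9) + j = (-3 + √273/24)*13 - 40/9 = (-39 + 13*√273/24) - 40/9 = -391/9 + 13*√273/24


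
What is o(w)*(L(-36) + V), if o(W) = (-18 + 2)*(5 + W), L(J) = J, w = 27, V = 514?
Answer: -244736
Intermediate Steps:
o(W) = -80 - 16*W (o(W) = -16*(5 + W) = -80 - 16*W)
o(w)*(L(-36) + V) = (-80 - 16*27)*(-36 + 514) = (-80 - 432)*478 = -512*478 = -244736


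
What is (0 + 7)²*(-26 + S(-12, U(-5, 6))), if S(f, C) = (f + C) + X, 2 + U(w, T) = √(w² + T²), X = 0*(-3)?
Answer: -1960 + 49*√61 ≈ -1577.3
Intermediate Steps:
X = 0
U(w, T) = -2 + √(T² + w²) (U(w, T) = -2 + √(w² + T²) = -2 + √(T² + w²))
S(f, C) = C + f (S(f, C) = (f + C) + 0 = (C + f) + 0 = C + f)
(0 + 7)²*(-26 + S(-12, U(-5, 6))) = (0 + 7)²*(-26 + ((-2 + √(6² + (-5)²)) - 12)) = 7²*(-26 + ((-2 + √(36 + 25)) - 12)) = 49*(-26 + ((-2 + √61) - 12)) = 49*(-26 + (-14 + √61)) = 49*(-40 + √61) = -1960 + 49*√61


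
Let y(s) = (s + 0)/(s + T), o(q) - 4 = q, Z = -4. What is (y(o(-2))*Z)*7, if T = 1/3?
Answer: -24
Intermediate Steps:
T = ⅓ ≈ 0.33333
o(q) = 4 + q
y(s) = s/(⅓ + s) (y(s) = (s + 0)/(s + ⅓) = s/(⅓ + s))
(y(o(-2))*Z)*7 = ((3*(4 - 2)/(1 + 3*(4 - 2)))*(-4))*7 = ((3*2/(1 + 3*2))*(-4))*7 = ((3*2/(1 + 6))*(-4))*7 = ((3*2/7)*(-4))*7 = ((3*2*(⅐))*(-4))*7 = ((6/7)*(-4))*7 = -24/7*7 = -24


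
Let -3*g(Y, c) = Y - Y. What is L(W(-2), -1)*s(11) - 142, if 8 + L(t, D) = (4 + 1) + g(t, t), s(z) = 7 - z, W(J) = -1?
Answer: -130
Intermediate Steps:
g(Y, c) = 0 (g(Y, c) = -(Y - Y)/3 = -⅓*0 = 0)
L(t, D) = -3 (L(t, D) = -8 + ((4 + 1) + 0) = -8 + (5 + 0) = -8 + 5 = -3)
L(W(-2), -1)*s(11) - 142 = -3*(7 - 1*11) - 142 = -3*(7 - 11) - 142 = -3*(-4) - 142 = 12 - 142 = -130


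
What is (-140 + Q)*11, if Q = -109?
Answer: -2739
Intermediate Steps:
(-140 + Q)*11 = (-140 - 109)*11 = -249*11 = -2739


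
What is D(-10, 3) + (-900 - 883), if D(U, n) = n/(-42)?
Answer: -24963/14 ≈ -1783.1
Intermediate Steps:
D(U, n) = -n/42 (D(U, n) = n*(-1/42) = -n/42)
D(-10, 3) + (-900 - 883) = -1/42*3 + (-900 - 883) = -1/14 - 1783 = -24963/14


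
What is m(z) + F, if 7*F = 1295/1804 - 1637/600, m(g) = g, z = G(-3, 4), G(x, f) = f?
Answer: 7032763/1894200 ≈ 3.7128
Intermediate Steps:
z = 4
F = -544037/1894200 (F = (1295/1804 - 1637/600)/7 = (1/7)*(-544037/270600) = -544037/1894200 ≈ -0.28721)
m(z) + F = 4 - 544037/1894200 = 7032763/1894200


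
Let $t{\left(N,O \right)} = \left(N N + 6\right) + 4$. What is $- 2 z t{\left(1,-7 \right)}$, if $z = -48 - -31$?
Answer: $374$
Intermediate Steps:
$z = -17$ ($z = -48 + 31 = -17$)
$t{\left(N,O \right)} = 10 + N^{2}$ ($t{\left(N,O \right)} = \left(N^{2} + 6\right) + 4 = \left(6 + N^{2}\right) + 4 = 10 + N^{2}$)
$- 2 z t{\left(1,-7 \right)} = \left(-2\right) \left(-17\right) \left(10 + 1^{2}\right) = 34 \left(10 + 1\right) = 34 \cdot 11 = 374$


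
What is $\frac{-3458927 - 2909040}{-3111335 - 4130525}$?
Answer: $\frac{6367967}{7241860} \approx 0.87933$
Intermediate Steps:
$\frac{-3458927 - 2909040}{-3111335 - 4130525} = \frac{-3458927 - 2909040}{-7241860} = \left(-3458927 - 2909040\right) \left(- \frac{1}{7241860}\right) = \left(-6367967\right) \left(- \frac{1}{7241860}\right) = \frac{6367967}{7241860}$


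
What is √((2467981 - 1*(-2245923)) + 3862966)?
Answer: √8576870 ≈ 2928.6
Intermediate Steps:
√((2467981 - 1*(-2245923)) + 3862966) = √((2467981 + 2245923) + 3862966) = √(4713904 + 3862966) = √8576870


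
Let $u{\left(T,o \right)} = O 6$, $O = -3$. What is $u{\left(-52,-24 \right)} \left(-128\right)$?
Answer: $2304$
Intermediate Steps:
$u{\left(T,o \right)} = -18$ ($u{\left(T,o \right)} = \left(-3\right) 6 = -18$)
$u{\left(-52,-24 \right)} \left(-128\right) = \left(-18\right) \left(-128\right) = 2304$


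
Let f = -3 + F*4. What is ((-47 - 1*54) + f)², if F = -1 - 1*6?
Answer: 17424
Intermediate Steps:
F = -7 (F = -1 - 6 = -7)
f = -31 (f = -3 - 7*4 = -3 - 28 = -31)
((-47 - 1*54) + f)² = ((-47 - 1*54) - 31)² = ((-47 - 54) - 31)² = (-101 - 31)² = (-132)² = 17424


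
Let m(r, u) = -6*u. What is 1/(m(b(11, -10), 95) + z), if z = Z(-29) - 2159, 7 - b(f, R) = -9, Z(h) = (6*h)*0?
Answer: -1/2729 ≈ -0.00036643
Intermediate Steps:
Z(h) = 0
b(f, R) = 16 (b(f, R) = 7 - 1*(-9) = 7 + 9 = 16)
z = -2159 (z = 0 - 2159 = -2159)
1/(m(b(11, -10), 95) + z) = 1/(-6*95 - 2159) = 1/(-570 - 2159) = 1/(-2729) = -1/2729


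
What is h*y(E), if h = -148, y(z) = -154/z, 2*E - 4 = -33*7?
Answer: -45584/227 ≈ -200.81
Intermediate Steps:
E = -227/2 (E = 2 + (-33*7)/2 = 2 + (1/2)*(-231) = 2 - 231/2 = -227/2 ≈ -113.50)
h*y(E) = -(-22792)/(-227/2) = -(-22792)*(-2)/227 = -148*308/227 = -45584/227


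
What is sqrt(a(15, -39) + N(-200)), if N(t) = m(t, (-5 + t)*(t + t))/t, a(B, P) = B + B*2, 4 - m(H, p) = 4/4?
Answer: sqrt(17994)/20 ≈ 6.7071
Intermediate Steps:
m(H, p) = 3 (m(H, p) = 4 - 4/4 = 4 - 1*1 = 4 - 1 = 3)
a(B, P) = 3*B (a(B, P) = B + 2*B = 3*B)
N(t) = 3/t
sqrt(a(15, -39) + N(-200)) = sqrt(3*15 + 3/(-200)) = sqrt(45 + 3*(-1/200)) = sqrt(45 - 3/200) = sqrt(8997/200) = sqrt(17994)/20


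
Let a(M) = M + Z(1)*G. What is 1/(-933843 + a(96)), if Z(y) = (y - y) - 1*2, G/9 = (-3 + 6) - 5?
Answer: -1/933711 ≈ -1.0710e-6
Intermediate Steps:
G = -18 (G = 9*((-3 + 6) - 5) = 9*(3 - 5) = 9*(-2) = -18)
Z(y) = -2 (Z(y) = 0 - 2 = -2)
a(M) = 36 + M (a(M) = M - 2*(-18) = M + 36 = 36 + M)
1/(-933843 + a(96)) = 1/(-933843 + (36 + 96)) = 1/(-933843 + 132) = 1/(-933711) = -1/933711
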